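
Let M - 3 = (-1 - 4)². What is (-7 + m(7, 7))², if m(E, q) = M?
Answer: 441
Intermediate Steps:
M = 28 (M = 3 + (-1 - 4)² = 3 + (-5)² = 3 + 25 = 28)
m(E, q) = 28
(-7 + m(7, 7))² = (-7 + 28)² = 21² = 441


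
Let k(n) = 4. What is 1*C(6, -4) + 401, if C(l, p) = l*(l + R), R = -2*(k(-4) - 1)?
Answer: 401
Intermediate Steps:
R = -6 (R = -2*(4 - 1) = -2*3 = -6)
C(l, p) = l*(-6 + l) (C(l, p) = l*(l - 6) = l*(-6 + l))
1*C(6, -4) + 401 = 1*(6*(-6 + 6)) + 401 = 1*(6*0) + 401 = 1*0 + 401 = 0 + 401 = 401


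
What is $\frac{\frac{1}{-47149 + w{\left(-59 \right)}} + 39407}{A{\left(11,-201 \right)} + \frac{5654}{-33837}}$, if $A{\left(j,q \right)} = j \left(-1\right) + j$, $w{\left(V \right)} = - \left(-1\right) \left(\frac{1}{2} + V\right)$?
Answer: $- \frac{125894344961811}{533822410} \approx -2.3584 \cdot 10^{5}$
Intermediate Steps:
$w{\left(V \right)} = \frac{1}{2} + V$ ($w{\left(V \right)} = - \left(-1\right) \left(\frac{1}{2} + V\right) = - (- \frac{1}{2} - V) = \frac{1}{2} + V$)
$A{\left(j,q \right)} = 0$ ($A{\left(j,q \right)} = - j + j = 0$)
$\frac{\frac{1}{-47149 + w{\left(-59 \right)}} + 39407}{A{\left(11,-201 \right)} + \frac{5654}{-33837}} = \frac{\frac{1}{-47149 + \left(\frac{1}{2} - 59\right)} + 39407}{0 + \frac{5654}{-33837}} = \frac{\frac{1}{-47149 - \frac{117}{2}} + 39407}{0 + 5654 \left(- \frac{1}{33837}\right)} = \frac{\frac{1}{- \frac{94415}{2}} + 39407}{0 - \frac{5654}{33837}} = \frac{- \frac{2}{94415} + 39407}{- \frac{5654}{33837}} = \frac{3720611903}{94415} \left(- \frac{33837}{5654}\right) = - \frac{125894344961811}{533822410}$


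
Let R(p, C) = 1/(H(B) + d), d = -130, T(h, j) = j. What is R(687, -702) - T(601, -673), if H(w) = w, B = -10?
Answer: 94219/140 ≈ 672.99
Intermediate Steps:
R(p, C) = -1/140 (R(p, C) = 1/(-10 - 130) = 1/(-140) = -1/140)
R(687, -702) - T(601, -673) = -1/140 - 1*(-673) = -1/140 + 673 = 94219/140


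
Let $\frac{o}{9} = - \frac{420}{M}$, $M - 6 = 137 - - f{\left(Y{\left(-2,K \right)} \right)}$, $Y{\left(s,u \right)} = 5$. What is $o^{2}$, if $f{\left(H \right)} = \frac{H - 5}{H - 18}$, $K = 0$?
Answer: $\frac{14288400}{20449} \approx 698.73$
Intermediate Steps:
$f{\left(H \right)} = \frac{-5 + H}{-18 + H}$
$M = 143$ ($M = 6 + \left(137 - - \frac{-5 + 5}{-18 + 5}\right) = 6 + \left(137 - - \frac{0}{-13}\right) = 6 + \left(137 - - \frac{\left(-1\right) 0}{13}\right) = 6 + \left(137 - \left(-1\right) 0\right) = 6 + \left(137 - 0\right) = 6 + \left(137 + 0\right) = 6 + 137 = 143$)
$o = - \frac{3780}{143}$ ($o = 9 \left(- \frac{420}{143}\right) = - \frac{3780}{143} \approx -26.434$)
$o^{2} = \left(- \frac{3780}{143}\right)^{2} = \frac{14288400}{20449}$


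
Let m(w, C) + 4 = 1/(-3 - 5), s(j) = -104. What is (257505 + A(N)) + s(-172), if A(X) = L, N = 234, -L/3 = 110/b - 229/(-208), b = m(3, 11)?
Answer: 53555361/208 ≈ 2.5748e+5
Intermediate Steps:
m(w, C) = -33/8 (m(w, C) = -4 + 1/(-3 - 5) = -4 + 1/(-8) = -4 - ⅛ = -33/8)
b = -33/8 ≈ -4.1250
L = 15953/208 (L = -3*(110/(-33/8) - 229/(-208)) = -3*(110*(-8/33) - 229*(-1/208)) = -3*(-80/3 + 229/208) = -3*(-15953/624) = 15953/208 ≈ 76.697)
A(X) = 15953/208
(257505 + A(N)) + s(-172) = (257505 + 15953/208) - 104 = 53576993/208 - 104 = 53555361/208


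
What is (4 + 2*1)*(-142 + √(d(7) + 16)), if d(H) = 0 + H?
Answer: -852 + 6*√23 ≈ -823.22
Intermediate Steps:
d(H) = H
(4 + 2*1)*(-142 + √(d(7) + 16)) = (4 + 2*1)*(-142 + √(7 + 16)) = (4 + 2)*(-142 + √23) = 6*(-142 + √23) = -852 + 6*√23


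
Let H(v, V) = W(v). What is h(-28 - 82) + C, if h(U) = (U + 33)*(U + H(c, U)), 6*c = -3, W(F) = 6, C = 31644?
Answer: 39652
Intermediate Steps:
c = -½ (c = (⅙)*(-3) = -½ ≈ -0.50000)
H(v, V) = 6
h(U) = (6 + U)*(33 + U) (h(U) = (U + 33)*(U + 6) = (33 + U)*(6 + U) = (6 + U)*(33 + U))
h(-28 - 82) + C = (198 + (-28 - 82)² + 39*(-28 - 82)) + 31644 = (198 + (-110)² + 39*(-110)) + 31644 = (198 + 12100 - 4290) + 31644 = 8008 + 31644 = 39652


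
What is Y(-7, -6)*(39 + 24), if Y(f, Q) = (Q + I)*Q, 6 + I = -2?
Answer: 5292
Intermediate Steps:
I = -8 (I = -6 - 2 = -8)
Y(f, Q) = Q*(-8 + Q) (Y(f, Q) = (Q - 8)*Q = (-8 + Q)*Q = Q*(-8 + Q))
Y(-7, -6)*(39 + 24) = (-6*(-8 - 6))*(39 + 24) = -6*(-14)*63 = 84*63 = 5292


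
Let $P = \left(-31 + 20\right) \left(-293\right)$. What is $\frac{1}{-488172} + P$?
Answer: $\frac{1573378355}{488172} \approx 3223.0$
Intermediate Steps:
$P = 3223$ ($P = \left(-11\right) \left(-293\right) = 3223$)
$\frac{1}{-488172} + P = \frac{1}{-488172} + 3223 = - \frac{1}{488172} + 3223 = \frac{1573378355}{488172}$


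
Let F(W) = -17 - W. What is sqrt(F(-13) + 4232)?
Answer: 2*sqrt(1057) ≈ 65.023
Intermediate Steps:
sqrt(F(-13) + 4232) = sqrt((-17 - 1*(-13)) + 4232) = sqrt((-17 + 13) + 4232) = sqrt(-4 + 4232) = sqrt(4228) = 2*sqrt(1057)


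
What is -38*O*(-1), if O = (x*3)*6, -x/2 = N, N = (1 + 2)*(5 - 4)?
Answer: -4104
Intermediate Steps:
N = 3 (N = 3*1 = 3)
x = -6 (x = -2*3 = -6)
O = -108 (O = -6*3*6 = -18*6 = -108)
-38*O*(-1) = -38*(-108)*(-1) = 4104*(-1) = -4104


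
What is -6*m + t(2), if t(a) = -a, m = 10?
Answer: -62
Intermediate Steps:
-6*m + t(2) = -6*10 - 1*2 = -60 - 2 = -62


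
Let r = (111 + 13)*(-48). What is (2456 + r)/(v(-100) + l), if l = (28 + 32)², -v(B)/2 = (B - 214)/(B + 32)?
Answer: -59432/61043 ≈ -0.97361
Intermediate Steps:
v(B) = -2*(-214 + B)/(32 + B) (v(B) = -2*(B - 214)/(B + 32) = -2*(-214 + B)/(32 + B))
r = -5952 (r = 124*(-48) = -5952)
l = 3600 (l = 60² = 3600)
(2456 + r)/(v(-100) + l) = (2456 - 5952)/(2*(214 - 1*(-100))/(32 - 100) + 3600) = -3496/(2*(214 + 100)/(-68) + 3600) = -3496/(2*(-1/68)*314 + 3600) = -3496/(-157/17 + 3600) = -3496/61043/17 = -3496*17/61043 = -59432/61043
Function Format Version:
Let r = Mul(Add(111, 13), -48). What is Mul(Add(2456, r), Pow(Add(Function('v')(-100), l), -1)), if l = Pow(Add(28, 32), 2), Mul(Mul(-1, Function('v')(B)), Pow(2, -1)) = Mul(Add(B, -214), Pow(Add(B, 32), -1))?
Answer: Rational(-59432, 61043) ≈ -0.97361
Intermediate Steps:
Function('v')(B) = Mul(-2, Pow(Add(32, B), -1), Add(-214, B)) (Function('v')(B) = Mul(-2, Mul(Add(B, -214), Pow(Add(B, 32), -1))) = Mul(-2, Mul(Add(-214, B), Pow(Add(32, B), -1))) = Mul(-2, Mul(Pow(Add(32, B), -1), Add(-214, B))) = Mul(-2, Pow(Add(32, B), -1), Add(-214, B)))
r = -5952 (r = Mul(124, -48) = -5952)
l = 3600 (l = Pow(60, 2) = 3600)
Mul(Add(2456, r), Pow(Add(Function('v')(-100), l), -1)) = Mul(Add(2456, -5952), Pow(Add(Mul(2, Pow(Add(32, -100), -1), Add(214, Mul(-1, -100))), 3600), -1)) = Mul(-3496, Pow(Add(Mul(2, Pow(-68, -1), Add(214, 100)), 3600), -1)) = Mul(-3496, Pow(Add(Mul(2, Rational(-1, 68), 314), 3600), -1)) = Mul(-3496, Pow(Add(Rational(-157, 17), 3600), -1)) = Mul(-3496, Pow(Rational(61043, 17), -1)) = Mul(-3496, Rational(17, 61043)) = Rational(-59432, 61043)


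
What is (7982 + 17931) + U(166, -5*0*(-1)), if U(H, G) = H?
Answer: 26079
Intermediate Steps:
(7982 + 17931) + U(166, -5*0*(-1)) = (7982 + 17931) + 166 = 25913 + 166 = 26079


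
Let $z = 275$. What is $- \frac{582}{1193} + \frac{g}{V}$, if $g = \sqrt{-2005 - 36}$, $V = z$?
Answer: $- \frac{582}{1193} + \frac{i \sqrt{2041}}{275} \approx -0.48785 + 0.16428 i$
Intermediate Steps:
$V = 275$
$g = i \sqrt{2041}$ ($g = \sqrt{-2005 - 36} = \sqrt{-2041} = i \sqrt{2041} \approx 45.177 i$)
$- \frac{582}{1193} + \frac{g}{V} = - \frac{582}{1193} + \frac{i \sqrt{2041}}{275}$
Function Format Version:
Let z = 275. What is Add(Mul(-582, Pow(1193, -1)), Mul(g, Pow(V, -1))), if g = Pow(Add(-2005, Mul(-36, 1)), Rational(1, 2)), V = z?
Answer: Add(Rational(-582, 1193), Mul(Rational(1, 275), I, Pow(2041, Rational(1, 2)))) ≈ Add(-0.48785, Mul(0.16428, I))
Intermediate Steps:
V = 275
g = Mul(I, Pow(2041, Rational(1, 2))) (g = Pow(Add(-2005, -36), Rational(1, 2)) = Pow(-2041, Rational(1, 2)) = Mul(I, Pow(2041, Rational(1, 2))) ≈ Mul(45.177, I))
Add(Mul(-582, Pow(1193, -1)), Mul(g, Pow(V, -1))) = Add(Mul(-582, Pow(1193, -1)), Mul(Mul(I, Pow(2041, Rational(1, 2))), Pow(275, -1))) = Add(Mul(-582, Rational(1, 1193)), Mul(Mul(I, Pow(2041, Rational(1, 2))), Rational(1, 275))) = Add(Rational(-582, 1193), Mul(Rational(1, 275), I, Pow(2041, Rational(1, 2))))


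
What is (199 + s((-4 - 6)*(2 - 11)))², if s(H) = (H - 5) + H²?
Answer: 70291456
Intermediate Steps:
s(H) = -5 + H + H² (s(H) = (-5 + H) + H² = -5 + H + H²)
(199 + s((-4 - 6)*(2 - 11)))² = (199 + (-5 + (-4 - 6)*(2 - 11) + ((-4 - 6)*(2 - 11))²))² = (199 + (-5 - 10*(-9) + (-10*(-9))²))² = (199 + (-5 + 90 + 90²))² = (199 + (-5 + 90 + 8100))² = (199 + 8185)² = 8384² = 70291456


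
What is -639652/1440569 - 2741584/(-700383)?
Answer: 269341502660/77611541379 ≈ 3.4704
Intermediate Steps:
-639652/1440569 - 2741584/(-700383) = -639652*1/1440569 - 2741584*(-1/700383) = -49204/110813 + 2741584/700383 = 269341502660/77611541379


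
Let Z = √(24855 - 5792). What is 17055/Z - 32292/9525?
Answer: -10764/3175 + 17055*√19063/19063 ≈ 120.14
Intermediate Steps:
Z = √19063 ≈ 138.07
17055/Z - 32292/9525 = 17055/(√19063) - 32292/9525 = 17055*(√19063/19063) - 32292*1/9525 = 17055*√19063/19063 - 10764/3175 = -10764/3175 + 17055*√19063/19063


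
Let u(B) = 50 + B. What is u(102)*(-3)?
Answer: -456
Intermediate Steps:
u(102)*(-3) = (50 + 102)*(-3) = 152*(-3) = -456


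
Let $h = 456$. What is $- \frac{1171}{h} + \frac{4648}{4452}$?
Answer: $- \frac{12277}{8056} \approx -1.524$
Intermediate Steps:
$- \frac{1171}{h} + \frac{4648}{4452} = - \frac{1171}{456} + \frac{4648}{4452} = \left(-1171\right) \frac{1}{456} + 4648 \cdot \frac{1}{4452} = - \frac{1171}{456} + \frac{166}{159} = - \frac{12277}{8056}$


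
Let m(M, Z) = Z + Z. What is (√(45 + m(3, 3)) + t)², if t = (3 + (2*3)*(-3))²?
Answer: (225 + √51)² ≈ 53890.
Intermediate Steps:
m(M, Z) = 2*Z
t = 225 (t = (3 + 6*(-3))² = (3 - 18)² = (-15)² = 225)
(√(45 + m(3, 3)) + t)² = (√(45 + 2*3) + 225)² = (√(45 + 6) + 225)² = (√51 + 225)² = (225 + √51)²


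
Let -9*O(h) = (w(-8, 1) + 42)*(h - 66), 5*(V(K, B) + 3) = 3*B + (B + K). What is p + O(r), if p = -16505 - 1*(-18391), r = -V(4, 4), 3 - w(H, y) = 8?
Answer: 19453/9 ≈ 2161.4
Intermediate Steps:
w(H, y) = -5 (w(H, y) = 3 - 1*8 = 3 - 8 = -5)
V(K, B) = -3 + K/5 + 4*B/5 (V(K, B) = -3 + (3*B + (B + K))/5 = -3 + (K + 4*B)/5 = -3 + (K/5 + 4*B/5) = -3 + K/5 + 4*B/5)
r = -1 (r = -(-3 + (⅕)*4 + (⅘)*4) = -(-3 + ⅘ + 16/5) = -1*1 = -1)
O(h) = 814/3 - 37*h/9 (O(h) = -(-5 + 42)*(h - 66)/9 = -37*(-66 + h)/9 = -(-2442 + 37*h)/9 = 814/3 - 37*h/9)
p = 1886 (p = -16505 + 18391 = 1886)
p + O(r) = 1886 + (814/3 - 37/9*(-1)) = 1886 + (814/3 + 37/9) = 1886 + 2479/9 = 19453/9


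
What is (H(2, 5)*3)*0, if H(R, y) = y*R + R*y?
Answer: 0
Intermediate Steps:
H(R, y) = 2*R*y (H(R, y) = R*y + R*y = 2*R*y)
(H(2, 5)*3)*0 = ((2*2*5)*3)*0 = (20*3)*0 = 60*0 = 0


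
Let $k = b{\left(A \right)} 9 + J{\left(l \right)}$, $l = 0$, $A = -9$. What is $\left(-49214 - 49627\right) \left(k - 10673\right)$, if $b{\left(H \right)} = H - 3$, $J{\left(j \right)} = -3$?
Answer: $1065901344$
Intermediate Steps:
$b{\left(H \right)} = -3 + H$
$k = -111$ ($k = \left(-3 - 9\right) 9 - 3 = \left(-12\right) 9 - 3 = -108 - 3 = -111$)
$\left(-49214 - 49627\right) \left(k - 10673\right) = \left(-49214 - 49627\right) \left(-111 - 10673\right) = \left(-98841\right) \left(-10784\right) = 1065901344$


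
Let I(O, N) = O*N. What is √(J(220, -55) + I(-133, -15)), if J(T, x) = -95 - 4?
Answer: 2*√474 ≈ 43.543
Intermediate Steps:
J(T, x) = -99
I(O, N) = N*O
√(J(220, -55) + I(-133, -15)) = √(-99 - 15*(-133)) = √(-99 + 1995) = √1896 = 2*√474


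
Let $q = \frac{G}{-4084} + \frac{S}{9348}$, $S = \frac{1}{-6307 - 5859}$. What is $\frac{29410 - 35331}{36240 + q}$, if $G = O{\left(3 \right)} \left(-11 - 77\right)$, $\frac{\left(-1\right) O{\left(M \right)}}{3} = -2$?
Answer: $- \frac{687523138728888}{4208060704943075} \approx -0.16338$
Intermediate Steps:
$S = - \frac{1}{12166}$ ($S = \frac{1}{-12166} = - \frac{1}{12166} \approx -8.2196 \cdot 10^{-5}$)
$O{\left(M \right)} = 6$ ($O{\left(M \right)} = \left(-3\right) \left(-2\right) = 6$)
$G = -528$ ($G = 6 \left(-11 - 77\right) = 6 \left(-88\right) = -528$)
$q = \frac{15012064355}{116116051128}$ ($q = - \frac{528}{-4084} - \frac{1}{12166 \cdot 9348} = \left(-528\right) \left(- \frac{1}{4084}\right) - \frac{1}{113727768} = \frac{132}{1021} - \frac{1}{113727768} = \frac{15012064355}{116116051128} \approx 0.12929$)
$\frac{29410 - 35331}{36240 + q} = \frac{29410 - 35331}{36240 + \frac{15012064355}{116116051128}} = - \frac{5921}{\frac{4208060704943075}{116116051128}} = \left(-5921\right) \frac{116116051128}{4208060704943075} = - \frac{687523138728888}{4208060704943075}$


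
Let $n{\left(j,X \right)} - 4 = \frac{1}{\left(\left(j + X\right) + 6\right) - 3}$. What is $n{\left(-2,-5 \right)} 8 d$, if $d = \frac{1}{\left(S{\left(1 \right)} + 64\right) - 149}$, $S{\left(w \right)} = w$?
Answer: $- \frac{5}{14} \approx -0.35714$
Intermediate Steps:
$n{\left(j,X \right)} = 4 + \frac{1}{3 + X + j}$ ($n{\left(j,X \right)} = 4 + \frac{1}{\left(\left(j + X\right) + 6\right) - 3} = 4 + \frac{1}{\left(\left(X + j\right) + 6\right) - 3} = 4 + \frac{1}{\left(6 + X + j\right) - 3} = 4 + \frac{1}{3 + X + j}$)
$d = - \frac{1}{84}$ ($d = \frac{1}{\left(1 + 64\right) - 149} = \frac{1}{65 - 149} = \frac{1}{-84} = - \frac{1}{84} \approx -0.011905$)
$n{\left(-2,-5 \right)} 8 d = \frac{13 + 4 \left(-5\right) + 4 \left(-2\right)}{3 - 5 - 2} \cdot 8 \left(- \frac{1}{84}\right) = \frac{13 - 20 - 8}{-4} \cdot 8 \left(- \frac{1}{84}\right) = \left(- \frac{1}{4}\right) \left(-15\right) 8 \left(- \frac{1}{84}\right) = \frac{15}{4} \cdot 8 \left(- \frac{1}{84}\right) = 30 \left(- \frac{1}{84}\right) = - \frac{5}{14}$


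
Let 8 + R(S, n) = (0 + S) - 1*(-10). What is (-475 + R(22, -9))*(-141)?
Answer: 63591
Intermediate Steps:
R(S, n) = 2 + S (R(S, n) = -8 + ((0 + S) - 1*(-10)) = -8 + (S + 10) = -8 + (10 + S) = 2 + S)
(-475 + R(22, -9))*(-141) = (-475 + (2 + 22))*(-141) = (-475 + 24)*(-141) = -451*(-141) = 63591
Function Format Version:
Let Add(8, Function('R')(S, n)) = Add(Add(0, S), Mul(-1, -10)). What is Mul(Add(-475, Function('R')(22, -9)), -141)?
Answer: 63591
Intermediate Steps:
Function('R')(S, n) = Add(2, S) (Function('R')(S, n) = Add(-8, Add(Add(0, S), Mul(-1, -10))) = Add(-8, Add(S, 10)) = Add(-8, Add(10, S)) = Add(2, S))
Mul(Add(-475, Function('R')(22, -9)), -141) = Mul(Add(-475, Add(2, 22)), -141) = Mul(Add(-475, 24), -141) = Mul(-451, -141) = 63591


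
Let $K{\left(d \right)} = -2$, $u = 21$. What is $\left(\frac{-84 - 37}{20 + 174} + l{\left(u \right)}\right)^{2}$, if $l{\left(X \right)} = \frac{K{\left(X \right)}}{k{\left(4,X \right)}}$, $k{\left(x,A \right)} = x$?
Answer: $\frac{11881}{9409} \approx 1.2627$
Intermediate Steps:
$l{\left(X \right)} = - \frac{1}{2}$ ($l{\left(X \right)} = - \frac{2}{4} = \left(-2\right) \frac{1}{4} = - \frac{1}{2}$)
$\left(\frac{-84 - 37}{20 + 174} + l{\left(u \right)}\right)^{2} = \left(\frac{-84 - 37}{20 + 174} - \frac{1}{2}\right)^{2} = \left(- \frac{121}{194} - \frac{1}{2}\right)^{2} = \left(- \frac{109}{97}\right)^{2} = \frac{11881}{9409}$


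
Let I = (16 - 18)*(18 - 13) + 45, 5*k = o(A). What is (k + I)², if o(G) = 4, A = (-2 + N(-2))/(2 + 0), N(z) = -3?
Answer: 32041/25 ≈ 1281.6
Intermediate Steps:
A = -5/2 (A = (-2 - 3)/(2 + 0) = -5/2 ≈ -2.5000)
k = ⅘ (k = (⅕)*4 = ⅘ ≈ 0.80000)
I = 35 (I = -2*5 + 45 = -10 + 45 = 35)
(k + I)² = (⅘ + 35)² = (179/5)² = 32041/25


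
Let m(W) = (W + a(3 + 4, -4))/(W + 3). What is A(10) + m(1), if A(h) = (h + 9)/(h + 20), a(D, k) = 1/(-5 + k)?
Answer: 77/90 ≈ 0.85556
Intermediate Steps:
m(W) = (-1/9 + W)/(3 + W) (m(W) = (W + 1/(-5 - 4))/(W + 3) = (W + 1/(-9))/(3 + W) = (W - 1/9)/(3 + W) = (-1/9 + W)/(3 + W))
A(h) = (9 + h)/(20 + h)
A(10) + m(1) = (9 + 10)/(20 + 10) + (-1/9 + 1)/(3 + 1) = 19/30 + (8/9)/4 = (1/30)*19 + (1/4)*(8/9) = 19/30 + 2/9 = 77/90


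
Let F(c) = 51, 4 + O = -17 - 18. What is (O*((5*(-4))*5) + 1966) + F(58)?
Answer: 5917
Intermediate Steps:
O = -39 (O = -4 + (-17 - 18) = -4 - 35 = -39)
(O*((5*(-4))*5) + 1966) + F(58) = (-39*5*(-4)*5 + 1966) + 51 = (-(-780)*5 + 1966) + 51 = (-39*(-100) + 1966) + 51 = (3900 + 1966) + 51 = 5866 + 51 = 5917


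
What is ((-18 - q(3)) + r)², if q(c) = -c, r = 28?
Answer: 169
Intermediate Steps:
((-18 - q(3)) + r)² = ((-18 - (-1)*3) + 28)² = ((-18 - 1*(-3)) + 28)² = ((-18 + 3) + 28)² = (-15 + 28)² = 13² = 169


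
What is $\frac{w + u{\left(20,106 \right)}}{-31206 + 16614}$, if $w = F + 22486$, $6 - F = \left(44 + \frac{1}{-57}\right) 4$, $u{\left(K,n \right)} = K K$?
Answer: $- \frac{40463}{25992} \approx -1.5567$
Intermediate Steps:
$u{\left(K,n \right)} = K^{2}$
$F = - \frac{9686}{57}$ ($F = 6 - \left(44 + \frac{1}{-57}\right) 4 = 6 - \left(44 - \frac{1}{57}\right) 4 = 6 - \frac{2507}{57} \cdot 4 = 6 - \frac{10028}{57} = - \frac{9686}{57} \approx -169.93$)
$w = \frac{1272016}{57}$ ($w = - \frac{9686}{57} + 22486 = \frac{1272016}{57} \approx 22316.0$)
$\frac{w + u{\left(20,106 \right)}}{-31206 + 16614} = \frac{\frac{1272016}{57} + 20^{2}}{-31206 + 16614} = \frac{\frac{1272016}{57} + 400}{-14592} = \frac{1294816}{57} \left(- \frac{1}{14592}\right) = - \frac{40463}{25992}$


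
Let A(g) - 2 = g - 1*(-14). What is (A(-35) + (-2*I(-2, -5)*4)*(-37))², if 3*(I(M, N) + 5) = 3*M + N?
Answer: 60109009/9 ≈ 6.6788e+6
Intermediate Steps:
A(g) = 16 + g (A(g) = 2 + (g - 1*(-14)) = 2 + (g + 14) = 2 + (14 + g) = 16 + g)
I(M, N) = -5 + M + N/3 (I(M, N) = -5 + (3*M + N)/3 = -5 + (N + 3*M)/3 = -5 + (M + N/3) = -5 + M + N/3)
(A(-35) + (-2*I(-2, -5)*4)*(-37))² = ((16 - 35) + (-2*(-5 - 2 + (⅓)*(-5))*4)*(-37))² = (-19 + (-2*(-5 - 2 - 5/3)*4)*(-37))² = (-19 + (-2*(-26/3)*4)*(-37))² = (-19 + ((52/3)*4)*(-37))² = (-19 + (208/3)*(-37))² = (-19 - 7696/3)² = (-7753/3)² = 60109009/9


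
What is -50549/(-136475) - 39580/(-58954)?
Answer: 4190873123/4022873575 ≈ 1.0418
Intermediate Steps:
-50549/(-136475) - 39580/(-58954) = -50549*(-1/136475) - 39580*(-1/58954) = 50549/136475 + 19790/29477 = 4190873123/4022873575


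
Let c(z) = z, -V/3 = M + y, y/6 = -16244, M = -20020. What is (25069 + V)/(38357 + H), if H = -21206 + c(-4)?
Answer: 377521/17147 ≈ 22.017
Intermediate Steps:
y = -97464 (y = 6*(-16244) = -97464)
V = 352452 (V = -3*(-20020 - 97464) = -3*(-117484) = 352452)
H = -21210 (H = -21206 - 4 = -21210)
(25069 + V)/(38357 + H) = (25069 + 352452)/(38357 - 21210) = 377521/17147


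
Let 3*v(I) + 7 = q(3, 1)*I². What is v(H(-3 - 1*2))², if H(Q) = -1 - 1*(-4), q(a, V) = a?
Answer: 400/9 ≈ 44.444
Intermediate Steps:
H(Q) = 3 (H(Q) = -1 + 4 = 3)
v(I) = -7/3 + I² (v(I) = -7/3 + (3*I²)/3 = -7/3 + I²)
v(H(-3 - 1*2))² = (-7/3 + 3²)² = (-7/3 + 9)² = (20/3)² = 400/9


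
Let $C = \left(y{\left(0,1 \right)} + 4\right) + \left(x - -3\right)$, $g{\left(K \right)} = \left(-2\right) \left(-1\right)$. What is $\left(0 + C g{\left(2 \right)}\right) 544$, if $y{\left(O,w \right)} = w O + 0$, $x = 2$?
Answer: $9792$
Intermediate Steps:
$g{\left(K \right)} = 2$
$y{\left(O,w \right)} = O w$ ($y{\left(O,w \right)} = O w + 0 = O w$)
$C = 9$ ($C = \left(0 \cdot 1 + 4\right) + \left(2 - -3\right) = \left(0 + 4\right) + \left(2 + 3\right) = 4 + 5 = 9$)
$\left(0 + C g{\left(2 \right)}\right) 544 = \left(0 + 9 \cdot 2\right) 544 = \left(0 + 18\right) 544 = 18 \cdot 544 = 9792$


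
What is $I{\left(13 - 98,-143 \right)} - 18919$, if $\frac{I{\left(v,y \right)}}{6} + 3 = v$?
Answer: $-19447$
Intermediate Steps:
$I{\left(v,y \right)} = -18 + 6 v$
$I{\left(13 - 98,-143 \right)} - 18919 = \left(-18 + 6 \left(13 - 98\right)\right) - 18919 = \left(-18 + 6 \left(-85\right)\right) - 18919 = \left(-18 - 510\right) - 18919 = -528 - 18919 = -19447$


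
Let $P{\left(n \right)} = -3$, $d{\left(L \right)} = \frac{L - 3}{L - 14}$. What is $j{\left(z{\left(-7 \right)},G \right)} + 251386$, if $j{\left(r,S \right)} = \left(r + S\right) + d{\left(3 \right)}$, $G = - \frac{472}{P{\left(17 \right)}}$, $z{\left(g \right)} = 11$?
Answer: $\frac{754663}{3} \approx 2.5155 \cdot 10^{5}$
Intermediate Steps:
$d{\left(L \right)} = \frac{-3 + L}{-14 + L}$
$G = \frac{472}{3}$ ($G = - \frac{472}{-3} = \left(-472\right) \left(- \frac{1}{3}\right) = \frac{472}{3} \approx 157.33$)
$j{\left(r,S \right)} = S + r$ ($j{\left(r,S \right)} = \left(r + S\right) + \frac{-3 + 3}{-14 + 3} = \left(S + r\right) + \frac{1}{-11} \cdot 0 = \left(S + r\right) - 0 = \left(S + r\right) + 0 = S + r$)
$j{\left(z{\left(-7 \right)},G \right)} + 251386 = \left(\frac{472}{3} + 11\right) + 251386 = \frac{505}{3} + 251386 = \frac{754663}{3}$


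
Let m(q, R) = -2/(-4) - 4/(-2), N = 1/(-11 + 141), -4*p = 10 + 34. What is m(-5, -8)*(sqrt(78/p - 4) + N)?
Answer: 1/52 + 5*I*sqrt(1342)/22 ≈ 0.019231 + 8.3258*I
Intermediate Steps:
p = -11 (p = -(10 + 34)/4 = -1/4*44 = -11)
N = 1/130 ≈ 0.0076923
m(q, R) = 5/2 (m(q, R) = -2*(-1/4) - 4*(-1/2) = 1/2 + 2 = 5/2)
m(-5, -8)*(sqrt(78/p - 4) + N) = 5*(sqrt(78/(-11) - 4) + 1/130)/2 = 5*(sqrt(78*(-1/11) - 4) + 1/130)/2 = 5*(sqrt(-78/11 - 4) + 1/130)/2 = 5*(sqrt(-122/11) + 1/130)/2 = 5*(I*sqrt(1342)/11 + 1/130)/2 = 5*(1/130 + I*sqrt(1342)/11)/2 = 1/52 + 5*I*sqrt(1342)/22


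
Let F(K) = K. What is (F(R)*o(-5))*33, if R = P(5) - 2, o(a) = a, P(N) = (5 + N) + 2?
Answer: -1650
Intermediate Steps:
P(N) = 7 + N
R = 10 (R = (7 + 5) - 2 = 12 - 2 = 10)
(F(R)*o(-5))*33 = (10*(-5))*33 = -50*33 = -1650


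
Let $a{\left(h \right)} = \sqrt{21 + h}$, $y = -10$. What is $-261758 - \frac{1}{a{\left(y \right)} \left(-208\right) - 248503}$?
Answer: $- \frac{16164411167106087}{61753265105} - \frac{208 \sqrt{11}}{61753265105} \approx -2.6176 \cdot 10^{5}$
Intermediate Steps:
$-261758 - \frac{1}{a{\left(y \right)} \left(-208\right) - 248503} = -261758 - \frac{1}{\sqrt{21 - 10} \left(-208\right) - 248503} = -261758 - \frac{1}{\sqrt{11} \left(-208\right) - 248503} = -261758 - \frac{1}{- 208 \sqrt{11} - 248503} = -261758 - \frac{1}{-248503 - 208 \sqrt{11}}$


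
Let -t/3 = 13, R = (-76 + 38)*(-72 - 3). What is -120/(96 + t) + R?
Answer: 54110/19 ≈ 2847.9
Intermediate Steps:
R = 2850 (R = -38*(-75) = 2850)
t = -39 (t = -3*13 = -39)
-120/(96 + t) + R = -120/(96 - 39) + 2850 = -120/57 + 2850 = (1/57)*(-120) + 2850 = -40/19 + 2850 = 54110/19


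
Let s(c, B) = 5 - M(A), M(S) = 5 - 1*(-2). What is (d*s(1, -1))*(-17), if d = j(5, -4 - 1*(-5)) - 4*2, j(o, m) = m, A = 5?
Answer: -238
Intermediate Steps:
M(S) = 7 (M(S) = 5 + 2 = 7)
d = -7 (d = (-4 - 1*(-5)) - 4*2 = (-4 + 5) - 8 = 1 - 8 = -7)
s(c, B) = -2 (s(c, B) = 5 - 1*7 = 5 - 7 = -2)
(d*s(1, -1))*(-17) = -7*(-2)*(-17) = 14*(-17) = -238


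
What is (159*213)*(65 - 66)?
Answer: -33867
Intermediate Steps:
(159*213)*(65 - 66) = 33867*(-1) = -33867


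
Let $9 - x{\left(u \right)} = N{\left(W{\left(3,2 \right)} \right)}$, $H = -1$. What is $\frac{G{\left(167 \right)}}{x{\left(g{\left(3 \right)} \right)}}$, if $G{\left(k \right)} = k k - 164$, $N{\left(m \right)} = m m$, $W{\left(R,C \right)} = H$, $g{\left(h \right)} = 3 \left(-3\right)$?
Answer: $\frac{27725}{8} \approx 3465.6$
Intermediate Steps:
$g{\left(h \right)} = -9$
$W{\left(R,C \right)} = -1$
$N{\left(m \right)} = m^{2}$
$x{\left(u \right)} = 8$ ($x{\left(u \right)} = 9 - \left(-1\right)^{2} = 9 - 1 = 8$)
$G{\left(k \right)} = -164 + k^{2}$ ($G{\left(k \right)} = k^{2} - 164 = -164 + k^{2}$)
$\frac{G{\left(167 \right)}}{x{\left(g{\left(3 \right)} \right)}} = \frac{-164 + 167^{2}}{8} = \left(-164 + 27889\right) \frac{1}{8} = 27725 \cdot \frac{1}{8} = \frac{27725}{8}$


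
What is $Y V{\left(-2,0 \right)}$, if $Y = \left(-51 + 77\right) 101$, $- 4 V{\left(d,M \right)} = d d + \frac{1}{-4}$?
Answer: $- \frac{19695}{8} \approx -2461.9$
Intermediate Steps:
$V{\left(d,M \right)} = \frac{1}{16} - \frac{d^{2}}{4}$ ($V{\left(d,M \right)} = - \frac{d d + \frac{1}{-4}}{4} = - \frac{d^{2} - \frac{1}{4}}{4} = - \frac{- \frac{1}{4} + d^{2}}{4} = \frac{1}{16} - \frac{d^{2}}{4}$)
$Y = 2626$ ($Y = 26 \cdot 101 = 2626$)
$Y V{\left(-2,0 \right)} = 2626 \left(\frac{1}{16} - \frac{\left(-2\right)^{2}}{4}\right) = 2626 \left(\frac{1}{16} - 1\right) = 2626 \left(- \frac{15}{16}\right) = - \frac{19695}{8}$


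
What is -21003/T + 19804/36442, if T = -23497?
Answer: 615362957/428138837 ≈ 1.4373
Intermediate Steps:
-21003/T + 19804/36442 = -21003/(-23497) + 19804/36442 = -21003*(-1/23497) + 19804*(1/36442) = 21003/23497 + 9902/18221 = 615362957/428138837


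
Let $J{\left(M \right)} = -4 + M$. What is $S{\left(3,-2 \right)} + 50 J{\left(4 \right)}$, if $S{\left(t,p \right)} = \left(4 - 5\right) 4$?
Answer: $-4$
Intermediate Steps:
$S{\left(t,p \right)} = -4$ ($S{\left(t,p \right)} = \left(-1\right) 4 = -4$)
$S{\left(3,-2 \right)} + 50 J{\left(4 \right)} = -4 + 50 \left(-4 + 4\right) = -4 + 50 \cdot 0 = -4 + 0 = -4$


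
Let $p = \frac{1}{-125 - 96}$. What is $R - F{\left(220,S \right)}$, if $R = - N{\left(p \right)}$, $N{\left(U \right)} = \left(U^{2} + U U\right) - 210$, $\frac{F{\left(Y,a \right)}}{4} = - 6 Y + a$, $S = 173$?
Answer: $\frac{234339116}{48841} \approx 4798.0$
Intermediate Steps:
$p = - \frac{1}{221}$ ($p = \frac{1}{-221} = - \frac{1}{221} \approx -0.0045249$)
$F{\left(Y,a \right)} = - 24 Y + 4 a$ ($F{\left(Y,a \right)} = 4 \left(- 6 Y + a\right) = 4 \left(a - 6 Y\right) = - 24 Y + 4 a$)
$N{\left(U \right)} = -210 + 2 U^{2}$ ($N{\left(U \right)} = \left(U^{2} + U^{2}\right) - 210 = 2 U^{2} - 210 = -210 + 2 U^{2}$)
$R = \frac{10256608}{48841}$ ($R = - (-210 + 2 \left(- \frac{1}{221}\right)^{2}) = - (-210 + 2 \cdot \frac{1}{48841}) = - (-210 + \frac{2}{48841}) = \left(-1\right) \left(- \frac{10256608}{48841}\right) = \frac{10256608}{48841} \approx 210.0$)
$R - F{\left(220,S \right)} = \frac{10256608}{48841} - \left(\left(-24\right) 220 + 4 \cdot 173\right) = \frac{10256608}{48841} - \left(-5280 + 692\right) = \frac{10256608}{48841} - -4588 = \frac{10256608}{48841} + 4588 = \frac{234339116}{48841}$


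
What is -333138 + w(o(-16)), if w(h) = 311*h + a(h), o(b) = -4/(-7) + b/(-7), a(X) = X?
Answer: -2325726/7 ≈ -3.3225e+5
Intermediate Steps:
o(b) = 4/7 - b/7 (o(b) = -4*(-1/7) + b*(-1/7) = 4/7 - b/7)
w(h) = 312*h (w(h) = 311*h + h = 312*h)
-333138 + w(o(-16)) = -333138 + 312*(4/7 - 1/7*(-16)) = -333138 + 312*(4/7 + 16/7) = -333138 + 312*(20/7) = -333138 + 6240/7 = -2325726/7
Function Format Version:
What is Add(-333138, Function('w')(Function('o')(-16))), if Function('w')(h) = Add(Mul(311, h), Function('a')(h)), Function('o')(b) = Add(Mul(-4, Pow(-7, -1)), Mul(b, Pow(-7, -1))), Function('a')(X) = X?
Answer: Rational(-2325726, 7) ≈ -3.3225e+5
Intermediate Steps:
Function('o')(b) = Add(Rational(4, 7), Mul(Rational(-1, 7), b)) (Function('o')(b) = Add(Mul(-4, Rational(-1, 7)), Mul(b, Rational(-1, 7))) = Add(Rational(4, 7), Mul(Rational(-1, 7), b)))
Function('w')(h) = Mul(312, h) (Function('w')(h) = Add(Mul(311, h), h) = Mul(312, h))
Add(-333138, Function('w')(Function('o')(-16))) = Add(-333138, Mul(312, Add(Rational(4, 7), Mul(Rational(-1, 7), -16)))) = Add(-333138, Mul(312, Add(Rational(4, 7), Rational(16, 7)))) = Add(-333138, Mul(312, Rational(20, 7))) = Add(-333138, Rational(6240, 7)) = Rational(-2325726, 7)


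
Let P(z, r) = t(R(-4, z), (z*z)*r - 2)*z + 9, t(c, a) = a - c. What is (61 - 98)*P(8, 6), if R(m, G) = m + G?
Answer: -112221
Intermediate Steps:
R(m, G) = G + m
P(z, r) = 9 + z*(2 - z + r*z**2) (P(z, r) = (((z*z)*r - 2) - (z - 4))*z + 9 = ((z**2*r - 2) - (-4 + z))*z + 9 = ((r*z**2 - 2) + (4 - z))*z + 9 = ((-2 + r*z**2) + (4 - z))*z + 9 = (2 - z + r*z**2)*z + 9 = z*(2 - z + r*z**2) + 9 = 9 + z*(2 - z + r*z**2))
(61 - 98)*P(8, 6) = (61 - 98)*(9 + 8*(2 - 1*8 + 6*8**2)) = -37*(9 + 8*(2 - 8 + 6*64)) = -37*(9 + 8*(2 - 8 + 384)) = -37*(9 + 8*378) = -37*(9 + 3024) = -37*3033 = -112221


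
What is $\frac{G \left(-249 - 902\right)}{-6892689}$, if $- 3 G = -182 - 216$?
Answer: $\frac{458098}{20678067} \approx 0.022154$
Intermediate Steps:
$G = \frac{398}{3}$ ($G = - \frac{-182 - 216}{3} = \left(- \frac{1}{3}\right) \left(-398\right) = \frac{398}{3} \approx 132.67$)
$\frac{G \left(-249 - 902\right)}{-6892689} = \frac{\frac{398}{3} \left(-249 - 902\right)}{-6892689} = \frac{398}{3} \left(-1151\right) \left(- \frac{1}{6892689}\right) = \left(- \frac{458098}{3}\right) \left(- \frac{1}{6892689}\right) = \frac{458098}{20678067}$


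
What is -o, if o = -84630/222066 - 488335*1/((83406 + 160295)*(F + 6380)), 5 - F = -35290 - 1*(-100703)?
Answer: 5202177620545/13651538313972 ≈ 0.38107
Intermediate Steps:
F = -65408 (F = 5 - (-35290 - 1*(-100703)) = 5 - (-35290 + 100703) = 5 - 1*65413 = 5 - 65413 = -65408)
o = -5202177620545/13651538313972 (o = -84630/222066 - 488335*1/((-65408 + 6380)*(83406 + 160295)) = -84630*1/222066 - 488335/(243701*(-59028)) = -1085/2847 - 488335/(-14385182628) = -1085/2847 - 488335*(-1/14385182628) = -1085/2847 + 488335/14385182628 = -5202177620545/13651538313972 ≈ -0.38107)
-o = -1*(-5202177620545/13651538313972) = 5202177620545/13651538313972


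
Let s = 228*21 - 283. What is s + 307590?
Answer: 312095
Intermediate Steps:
s = 4505 (s = 4788 - 283 = 4505)
s + 307590 = 4505 + 307590 = 312095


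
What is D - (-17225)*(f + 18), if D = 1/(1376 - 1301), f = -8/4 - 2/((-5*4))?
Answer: 41598377/150 ≈ 2.7732e+5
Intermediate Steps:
f = -19/10 (f = -8*¼ - 2/(-20) = -2 - 2*(-1/20) = -2 + ⅒ = -19/10 ≈ -1.9000)
D = 1/75 ≈ 0.013333
D - (-17225)*(f + 18) = 1/75 - (-17225)*(-19/10 + 18) = 1/75 - (-17225)*161/10 = 1/75 - 1325*(-2093/10) = 1/75 + 554645/2 = 41598377/150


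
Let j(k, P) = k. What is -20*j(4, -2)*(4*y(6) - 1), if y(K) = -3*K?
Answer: 5840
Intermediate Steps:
-20*j(4, -2)*(4*y(6) - 1) = -80*(4*(-3*6) - 1) = -80*(4*(-18) - 1) = -80*(-72 - 1) = -80*(-73) = -20*(-292) = 5840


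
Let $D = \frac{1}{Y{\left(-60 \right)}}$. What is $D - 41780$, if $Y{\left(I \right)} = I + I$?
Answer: $- \frac{5013601}{120} \approx -41780.0$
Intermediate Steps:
$Y{\left(I \right)} = 2 I$
$D = - \frac{1}{120}$ ($D = \frac{1}{2 \left(-60\right)} = \frac{1}{-120} = - \frac{1}{120} \approx -0.0083333$)
$D - 41780 = - \frac{1}{120} - 41780 = - \frac{5013601}{120}$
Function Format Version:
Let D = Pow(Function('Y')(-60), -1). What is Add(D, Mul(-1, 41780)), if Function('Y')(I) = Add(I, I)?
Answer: Rational(-5013601, 120) ≈ -41780.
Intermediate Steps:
Function('Y')(I) = Mul(2, I)
D = Rational(-1, 120) (D = Pow(Mul(2, -60), -1) = Pow(-120, -1) = Rational(-1, 120) ≈ -0.0083333)
Add(D, Mul(-1, 41780)) = Add(Rational(-1, 120), Mul(-1, 41780)) = Add(Rational(-1, 120), -41780) = Rational(-5013601, 120)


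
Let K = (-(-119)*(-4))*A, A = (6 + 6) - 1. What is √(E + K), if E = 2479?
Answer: I*√2757 ≈ 52.507*I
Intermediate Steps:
A = 11 (A = 12 - 1 = 11)
K = -5236 (K = -(-119)*(-4)*11 = -17*28*11 = -476*11 = -5236)
√(E + K) = √(2479 - 5236) = √(-2757) = I*√2757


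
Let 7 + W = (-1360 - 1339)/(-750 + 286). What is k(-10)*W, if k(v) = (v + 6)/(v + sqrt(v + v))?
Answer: -183/464 - 183*I*sqrt(5)/2320 ≈ -0.3944 - 0.17638*I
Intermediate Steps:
k(v) = (6 + v)/(v + sqrt(2)*sqrt(v)) (k(v) = (6 + v)/(v + sqrt(2*v)) = (6 + v)/(v + sqrt(2)*sqrt(v)))
W = -549/464 (W = -7 + (-1360 - 1339)/(-750 + 286) = -7 - 2699/(-464) = -7 - 2699*(-1/464) = -7 + 2699/464 = -549/464 ≈ -1.1832)
k(-10)*W = ((6 - 10)/(-10 + sqrt(2)*sqrt(-10)))*(-549/464) = (-4/(-10 + sqrt(2)*(I*sqrt(10))))*(-549/464) = (-4/(-10 + 2*I*sqrt(5)))*(-549/464) = -4/(-10 + 2*I*sqrt(5))*(-549/464) = 549/(116*(-10 + 2*I*sqrt(5)))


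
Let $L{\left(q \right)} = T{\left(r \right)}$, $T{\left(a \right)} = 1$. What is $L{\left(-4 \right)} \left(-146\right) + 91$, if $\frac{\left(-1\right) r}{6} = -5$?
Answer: $-55$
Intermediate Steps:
$r = 30$ ($r = \left(-6\right) \left(-5\right) = 30$)
$L{\left(q \right)} = 1$
$L{\left(-4 \right)} \left(-146\right) + 91 = 1 \left(-146\right) + 91 = -146 + 91 = -55$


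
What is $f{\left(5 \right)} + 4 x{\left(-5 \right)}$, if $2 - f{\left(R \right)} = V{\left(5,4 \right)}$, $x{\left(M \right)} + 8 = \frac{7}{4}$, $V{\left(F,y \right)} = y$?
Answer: $-27$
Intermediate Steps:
$x{\left(M \right)} = - \frac{25}{4}$ ($x{\left(M \right)} = -8 + \frac{7}{4} = - \frac{25}{4}$)
$f{\left(R \right)} = -2$ ($f{\left(R \right)} = 2 - 4 = -2$)
$f{\left(5 \right)} + 4 x{\left(-5 \right)} = -2 + 4 \left(- \frac{25}{4}\right) = -2 - 25 = -27$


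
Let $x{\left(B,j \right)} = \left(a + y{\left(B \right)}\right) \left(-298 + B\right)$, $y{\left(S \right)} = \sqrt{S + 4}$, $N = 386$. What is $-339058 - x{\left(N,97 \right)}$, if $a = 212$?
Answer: $-357714 - 88 \sqrt{390} \approx -3.5945 \cdot 10^{5}$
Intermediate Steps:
$y{\left(S \right)} = \sqrt{4 + S}$
$x{\left(B,j \right)} = \left(-298 + B\right) \left(212 + \sqrt{4 + B}\right)$ ($x{\left(B,j \right)} = \left(212 + \sqrt{4 + B}\right) \left(-298 + B\right) = \left(-298 + B\right) \left(212 + \sqrt{4 + B}\right)$)
$-339058 - x{\left(N,97 \right)} = -339058 - \left(-63176 - 298 \sqrt{4 + 386} + 212 \cdot 386 + 386 \sqrt{4 + 386}\right) = -339058 - \left(-63176 - 298 \sqrt{390} + 81832 + 386 \sqrt{390}\right) = -339058 - \left(18656 + 88 \sqrt{390}\right) = -357714 - 88 \sqrt{390}$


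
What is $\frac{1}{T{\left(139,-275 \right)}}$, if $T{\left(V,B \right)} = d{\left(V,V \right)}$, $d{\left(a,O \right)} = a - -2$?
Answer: $\frac{1}{141} \approx 0.0070922$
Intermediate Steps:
$d{\left(a,O \right)} = 2 + a$ ($d{\left(a,O \right)} = a + 2 = 2 + a$)
$T{\left(V,B \right)} = 2 + V$
$\frac{1}{T{\left(139,-275 \right)}} = \frac{1}{2 + 139} = \frac{1}{141}$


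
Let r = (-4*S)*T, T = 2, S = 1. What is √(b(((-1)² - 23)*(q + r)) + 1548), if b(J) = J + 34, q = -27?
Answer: 28*√3 ≈ 48.497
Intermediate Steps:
r = -8 (r = -4*1*2 = -4*2 = -8)
b(J) = 34 + J
√(b(((-1)² - 23)*(q + r)) + 1548) = √((34 + ((-1)² - 23)*(-27 - 8)) + 1548) = √((34 + (1 - 23)*(-35)) + 1548) = √((34 - 22*(-35)) + 1548) = √((34 + 770) + 1548) = √(804 + 1548) = √2352 = 28*√3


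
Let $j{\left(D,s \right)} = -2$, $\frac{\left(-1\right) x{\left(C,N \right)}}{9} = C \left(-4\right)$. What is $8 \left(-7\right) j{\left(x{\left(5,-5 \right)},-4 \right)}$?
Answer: $112$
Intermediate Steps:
$x{\left(C,N \right)} = 36 C$ ($x{\left(C,N \right)} = - 9 C \left(-4\right) = - 9 \left(- 4 C\right) = 36 C$)
$8 \left(-7\right) j{\left(x{\left(5,-5 \right)},-4 \right)} = 8 \left(-7\right) \left(-2\right) = \left(-56\right) \left(-2\right) = 112$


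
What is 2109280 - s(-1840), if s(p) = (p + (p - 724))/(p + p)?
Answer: 1940536499/920 ≈ 2.1093e+6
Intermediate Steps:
s(p) = (-724 + 2*p)/(2*p) (s(p) = (p + (-724 + p))/((2*p)) = (-724 + 2*p)*(1/(2*p)) = (-724 + 2*p)/(2*p))
2109280 - s(-1840) = 2109280 - (-362 - 1840)/(-1840) = 2109280 - (-1)*(-2202)/1840 = 2109280 - 1*1101/920 = 2109280 - 1101/920 = 1940536499/920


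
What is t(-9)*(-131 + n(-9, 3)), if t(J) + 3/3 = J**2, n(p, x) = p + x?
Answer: -10960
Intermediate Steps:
t(J) = -1 + J**2
t(-9)*(-131 + n(-9, 3)) = (-1 + (-9)**2)*(-131 + (-9 + 3)) = (-1 + 81)*(-131 - 6) = 80*(-137) = -10960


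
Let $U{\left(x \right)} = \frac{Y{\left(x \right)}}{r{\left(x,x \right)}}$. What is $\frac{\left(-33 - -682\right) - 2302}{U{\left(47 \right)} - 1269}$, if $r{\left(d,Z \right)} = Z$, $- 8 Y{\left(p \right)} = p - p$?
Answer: $\frac{551}{423} \approx 1.3026$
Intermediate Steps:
$Y{\left(p \right)} = 0$ ($Y{\left(p \right)} = - \frac{p - p}{8} = \left(- \frac{1}{8}\right) 0 = 0$)
$U{\left(x \right)} = 0$ ($U{\left(x \right)} = \frac{0}{x} = 0$)
$\frac{\left(-33 - -682\right) - 2302}{U{\left(47 \right)} - 1269} = \frac{\left(-33 - -682\right) - 2302}{0 - 1269} = \frac{\left(-33 + 682\right) - 2302}{-1269} = \left(649 - 2302\right) \left(- \frac{1}{1269}\right) = \left(-1653\right) \left(- \frac{1}{1269}\right) = \frac{551}{423}$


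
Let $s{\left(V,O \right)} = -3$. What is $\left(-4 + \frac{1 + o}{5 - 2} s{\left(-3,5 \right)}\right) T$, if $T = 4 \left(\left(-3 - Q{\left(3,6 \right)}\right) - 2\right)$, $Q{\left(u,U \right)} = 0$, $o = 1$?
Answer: $120$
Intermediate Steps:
$T = -20$ ($T = 4 \left(\left(-3 - 0\right) - 2\right) = 4 \left(\left(-3 + 0\right) - 2\right) = 4 \left(-3 - 2\right) = 4 \left(-5\right) = -20$)
$\left(-4 + \frac{1 + o}{5 - 2} s{\left(-3,5 \right)}\right) T = \left(-4 + \frac{1 + 1}{5 - 2} \left(-3\right)\right) \left(-20\right) = \left(-4 + \frac{2}{3} \left(-3\right)\right) \left(-20\right) = \left(-4 - 2\right) \left(-20\right) = \left(-6\right) \left(-20\right) = 120$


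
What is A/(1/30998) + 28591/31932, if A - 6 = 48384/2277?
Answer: 620352945737/734436 ≈ 8.4467e+5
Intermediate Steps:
A = 6894/253 (A = 6 + 48384/2277 = 6 + 48384*(1/2277) = 6 + 5376/253 = 6894/253 ≈ 27.249)
A/(1/30998) + 28591/31932 = 6894/(253*(1/30998)) + 28591/31932 = 6894/(253*(1/30998)) + 28591*(1/31932) = (6894/253)*30998 + 28591/31932 = 19427292/23 + 28591/31932 = 620352945737/734436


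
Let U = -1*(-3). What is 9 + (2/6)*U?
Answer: 10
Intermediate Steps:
U = 3
9 + (2/6)*U = 9 + (2/6)*3 = 9 + (2*(⅙))*3 = 9 + (⅓)*3 = 9 + 1 = 10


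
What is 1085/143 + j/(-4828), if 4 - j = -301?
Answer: 5194765/690404 ≈ 7.5242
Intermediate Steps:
j = 305 (j = 4 - 1*(-301) = 4 + 301 = 305)
1085/143 + j/(-4828) = 1085/143 + 305/(-4828) = 1085*(1/143) + 305*(-1/4828) = 1085/143 - 305/4828 = 5194765/690404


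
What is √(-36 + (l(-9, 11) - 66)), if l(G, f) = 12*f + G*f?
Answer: I*√69 ≈ 8.3066*I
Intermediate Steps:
√(-36 + (l(-9, 11) - 66)) = √(-36 + (11*(12 - 9) - 66)) = √(-36 + (11*3 - 66)) = √(-36 + (33 - 66)) = √(-36 - 33) = √(-69) = I*√69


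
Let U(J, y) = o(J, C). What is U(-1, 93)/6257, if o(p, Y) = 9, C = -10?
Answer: 9/6257 ≈ 0.0014384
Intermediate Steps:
U(J, y) = 9
U(-1, 93)/6257 = 9/6257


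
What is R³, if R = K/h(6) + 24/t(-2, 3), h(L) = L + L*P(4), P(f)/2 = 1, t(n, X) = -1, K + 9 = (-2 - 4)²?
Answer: -91125/8 ≈ -11391.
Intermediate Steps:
K = 27 (K = -9 + (-2 - 4)² = -9 + (-6)² = -9 + 36 = 27)
P(f) = 2 (P(f) = 2*1 = 2)
h(L) = 3*L (h(L) = L + L*2 = L + 2*L = 3*L)
R = -45/2 (R = 27/((3*6)) + 24/(-1) = 27/18 + 24*(-1) = 27*(1/18) - 24 = 3/2 - 24 = -45/2 ≈ -22.500)
R³ = (-45/2)³ = -91125/8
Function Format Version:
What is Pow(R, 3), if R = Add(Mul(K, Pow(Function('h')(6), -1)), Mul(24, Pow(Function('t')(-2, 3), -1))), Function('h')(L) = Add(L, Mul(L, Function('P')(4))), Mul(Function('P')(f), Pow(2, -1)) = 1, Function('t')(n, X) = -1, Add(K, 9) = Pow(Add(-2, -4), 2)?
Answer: Rational(-91125, 8) ≈ -11391.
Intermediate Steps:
K = 27 (K = Add(-9, Pow(Add(-2, -4), 2)) = Add(-9, Pow(-6, 2)) = Add(-9, 36) = 27)
Function('P')(f) = 2 (Function('P')(f) = Mul(2, 1) = 2)
Function('h')(L) = Mul(3, L) (Function('h')(L) = Add(L, Mul(L, 2)) = Add(L, Mul(2, L)) = Mul(3, L))
R = Rational(-45, 2) (R = Add(Mul(27, Pow(Mul(3, 6), -1)), Mul(24, Pow(-1, -1))) = Add(Mul(27, Pow(18, -1)), Mul(24, -1)) = Add(Mul(27, Rational(1, 18)), -24) = Add(Rational(3, 2), -24) = Rational(-45, 2) ≈ -22.500)
Pow(R, 3) = Pow(Rational(-45, 2), 3) = Rational(-91125, 8)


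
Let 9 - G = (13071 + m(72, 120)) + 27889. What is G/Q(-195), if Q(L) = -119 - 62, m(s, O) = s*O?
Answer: 49591/181 ≈ 273.98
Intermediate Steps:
m(s, O) = O*s
G = -49591 (G = 9 - ((13071 + 120*72) + 27889) = 9 - ((13071 + 8640) + 27889) = 9 - (21711 + 27889) = 9 - 1*49600 = 9 - 49600 = -49591)
Q(L) = -181
G/Q(-195) = -49591/(-181) = -49591*(-1/181) = 49591/181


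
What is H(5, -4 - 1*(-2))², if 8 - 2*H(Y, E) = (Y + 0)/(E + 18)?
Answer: 15129/1024 ≈ 14.774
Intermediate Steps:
H(Y, E) = 4 - Y/(2*(18 + E)) (H(Y, E) = 4 - (Y + 0)/(2*(E + 18)) = 4 - Y/(2*(18 + E)))
H(5, -4 - 1*(-2))² = ((144 - 1*5 + 8*(-4 - 1*(-2)))/(2*(18 + (-4 - 1*(-2)))))² = ((144 - 5 + 8*(-4 + 2))/(2*(18 + (-4 + 2))))² = ((144 - 5 + 8*(-2))/(2*(18 - 2)))² = ((½)*(144 - 5 - 16)/16)² = ((½)*(1/16)*123)² = (123/32)² = 15129/1024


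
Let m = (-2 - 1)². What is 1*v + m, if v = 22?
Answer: 31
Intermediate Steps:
m = 9 (m = (-3)² = 9)
1*v + m = 1*22 + 9 = 22 + 9 = 31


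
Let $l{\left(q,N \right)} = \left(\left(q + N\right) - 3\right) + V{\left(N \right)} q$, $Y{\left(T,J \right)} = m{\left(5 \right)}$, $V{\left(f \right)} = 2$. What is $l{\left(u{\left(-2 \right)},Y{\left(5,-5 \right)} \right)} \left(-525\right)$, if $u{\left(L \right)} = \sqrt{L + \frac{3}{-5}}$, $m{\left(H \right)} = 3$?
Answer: $- 315 i \sqrt{65} \approx - 2539.6 i$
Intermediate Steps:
$u{\left(L \right)} = \sqrt{- \frac{3}{5} + L}$ ($u{\left(L \right)} = \sqrt{L + 3 \left(- \frac{1}{5}\right)} = \sqrt{L - \frac{3}{5}} = \sqrt{- \frac{3}{5} + L}$)
$Y{\left(T,J \right)} = 3$
$l{\left(q,N \right)} = -3 + N + 3 q$ ($l{\left(q,N \right)} = \left(\left(q + N\right) - 3\right) + 2 q = \left(\left(N + q\right) - 3\right) + 2 q = \left(-3 + N + q\right) + 2 q = -3 + N + 3 q$)
$l{\left(u{\left(-2 \right)},Y{\left(5,-5 \right)} \right)} \left(-525\right) = \left(-3 + 3 + 3 \frac{\sqrt{-15 + 25 \left(-2\right)}}{5}\right) \left(-525\right) = \left(-3 + 3 + 3 \frac{\sqrt{-15 - 50}}{5}\right) \left(-525\right) = \left(-3 + 3 + 3 \frac{\sqrt{-65}}{5}\right) \left(-525\right) = \left(-3 + 3 + 3 \frac{i \sqrt{65}}{5}\right) \left(-525\right) = \left(-3 + 3 + \frac{3 i \sqrt{65}}{5}\right) \left(-525\right) = \frac{3 i \sqrt{65}}{5} \left(-525\right) = - 315 i \sqrt{65}$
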